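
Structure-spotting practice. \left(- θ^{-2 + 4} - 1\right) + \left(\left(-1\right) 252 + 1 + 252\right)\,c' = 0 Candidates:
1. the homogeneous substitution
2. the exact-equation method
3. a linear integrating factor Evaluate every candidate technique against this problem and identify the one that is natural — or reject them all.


Technique: no special technique — the slope is a pure function of θ; integrate both sides and be done.
- the homogeneous substitution: the slope changes under joint rescaling, failing the degree-zero test.
- the exact-equation method — no dependence on the unknown anywhere: exactness is a label without content here.
- a linear integrating factor: with the unknown absent the integrating factor is a formality; direct integration is the working structure.


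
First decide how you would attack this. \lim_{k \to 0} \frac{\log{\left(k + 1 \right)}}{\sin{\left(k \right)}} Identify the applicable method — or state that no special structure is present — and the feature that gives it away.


Technique: l'Hôpital's rule (0/0) — plug in 0: top and bottom both hit zero, so differentiate each and retry. Expanding numerator and denominator to first order gives the same value — the rule automates exactly that.


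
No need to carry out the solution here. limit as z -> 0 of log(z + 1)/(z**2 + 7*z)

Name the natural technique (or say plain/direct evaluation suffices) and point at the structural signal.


Best approach: l'Hôpital's rule (0/0) — plug in 0: top and bottom both hit zero, so differentiate each and retry. The standard small-argument limits would also carry it; the rule is the systematic route.


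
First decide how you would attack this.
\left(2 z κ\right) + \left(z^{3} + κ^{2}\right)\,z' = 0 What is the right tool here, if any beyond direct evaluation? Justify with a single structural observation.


Technique: the exact-equation method — this form is already the differential of something: the matching mixed partials of 2 z κ and z^{3} + κ^{2} prove it.


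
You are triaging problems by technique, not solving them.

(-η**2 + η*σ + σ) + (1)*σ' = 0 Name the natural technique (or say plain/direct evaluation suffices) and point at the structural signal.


Best approach: a linear integrating factor — linear in the unknown with genuine forcing: multiply through by the exponential of the integrated coefficient and the left side closes into one derivative.


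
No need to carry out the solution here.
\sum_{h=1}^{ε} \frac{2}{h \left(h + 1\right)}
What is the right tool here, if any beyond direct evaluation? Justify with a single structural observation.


Method: telescoping — rewrite \frac{2}{h \left(h + 1\right)} as simple fractions and successive terms eat each other — only the edges survive.


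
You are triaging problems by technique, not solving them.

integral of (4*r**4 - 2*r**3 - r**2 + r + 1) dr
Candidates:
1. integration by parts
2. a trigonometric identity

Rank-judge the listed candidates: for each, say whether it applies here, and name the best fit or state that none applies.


Technique: no special technique — nothing composite, nothing rational, nothing trigonometric — each constant-multiple power of r integrates by the power rule alone.
- integration by parts — splitting off a factor buys nothing — the integrand integrates directly without parts.
- a trigonometric identity: no sine or cosine appears, so there is nothing for a trigonometric identity to act on.


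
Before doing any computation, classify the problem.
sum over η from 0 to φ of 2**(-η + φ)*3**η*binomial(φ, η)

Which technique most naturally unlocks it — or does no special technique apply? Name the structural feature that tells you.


Verdict: the binomial theorem — binomial(φ, η) weighting matched powers of 3 and 2 is the expanded form of (3 + 2)^φ — fold it back up.


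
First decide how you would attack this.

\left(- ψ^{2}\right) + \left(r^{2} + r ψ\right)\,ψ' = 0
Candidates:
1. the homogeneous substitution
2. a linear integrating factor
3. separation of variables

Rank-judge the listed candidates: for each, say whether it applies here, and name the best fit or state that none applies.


Technique: the homogeneous substitution — the slope's numerator and denominator have matching total degree, so it depends only on ψ/r and the ratio substitution collapses it. A Bernoulli-style rewrite — possibly after exchanging which variable is treated as dependent — would work as well; the homogeneous substitution is the more immediate reading here.
- the homogeneous substitution — applicable, and directly so.
- a linear integrating factor: a nonlinear term in the unknown puts this outside the integrating-factor template.
- separation of variables — no algebra isolates the independent variable on one side and the unknown on the other.


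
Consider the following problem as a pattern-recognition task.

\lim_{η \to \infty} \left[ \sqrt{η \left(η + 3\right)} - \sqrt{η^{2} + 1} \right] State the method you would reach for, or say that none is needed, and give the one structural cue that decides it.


Method: conjugate multiplication — this difference gives up after one conjugate multiplication — the radical structure cancels against its conjugate.


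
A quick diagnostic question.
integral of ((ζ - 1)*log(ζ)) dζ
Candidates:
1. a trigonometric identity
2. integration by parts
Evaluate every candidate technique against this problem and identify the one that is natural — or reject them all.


Method: integration by parts — take log(ζ) as the piece to differentiate: what remains is a power-rule integral in disguise.
- a trigonometric identity — with no trigonometric functions present, identity rewriting has no target.
- integration by parts: applies; the problem has the shape this method handles.


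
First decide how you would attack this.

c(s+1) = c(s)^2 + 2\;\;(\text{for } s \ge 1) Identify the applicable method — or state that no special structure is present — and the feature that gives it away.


Technique: no special technique — this one you iterate or analyze qualitatively: the nonlinearity defeats linear solution methods.


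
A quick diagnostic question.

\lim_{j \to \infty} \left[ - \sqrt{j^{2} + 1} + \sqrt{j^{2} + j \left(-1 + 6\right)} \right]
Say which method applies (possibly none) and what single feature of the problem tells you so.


Verdict: conjugate multiplication — divergence minus divergence hides a finite answer — expose it by pairing \sqrt{j^{2} + j \left(-1 + 6\right)} - \sqrt{j^{2} + 1} with its conjugate.


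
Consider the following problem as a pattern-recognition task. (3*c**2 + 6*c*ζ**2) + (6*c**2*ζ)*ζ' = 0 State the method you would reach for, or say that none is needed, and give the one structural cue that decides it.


Technique: the exact-equation method — the mixed-partials test passes for 3*c**2 + 6*c*ζ**2 and 6*c**2*ζ, so a potential function exists as presented.


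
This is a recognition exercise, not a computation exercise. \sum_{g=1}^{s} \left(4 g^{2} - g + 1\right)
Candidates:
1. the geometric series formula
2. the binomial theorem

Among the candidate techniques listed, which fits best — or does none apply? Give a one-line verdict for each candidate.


Best approach: no special technique — no ratio, no shift structure, no binomial pattern: sum the constant-multiple powers of g with known formulas.
- the geometric series formula — there is no constant term-to-term ratio.
- the binomial theorem — there is no pair of bases whose matched powers would reassemble into a single binomial power.


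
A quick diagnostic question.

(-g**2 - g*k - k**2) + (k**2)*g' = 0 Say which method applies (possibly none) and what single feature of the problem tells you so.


Diagnosis: the homogeneous substitution — solved for the derivative, the right side is unchanged under scaling k and g together — it depends only on the ratio g/k, so substitute a single ratio variable.


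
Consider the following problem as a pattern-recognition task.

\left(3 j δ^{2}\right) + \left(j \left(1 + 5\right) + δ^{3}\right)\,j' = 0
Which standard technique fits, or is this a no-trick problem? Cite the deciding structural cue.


Best approach: the exact-equation method — because the two cross partials coincide, the form is conservative as written — recover its potential in (δ, j).


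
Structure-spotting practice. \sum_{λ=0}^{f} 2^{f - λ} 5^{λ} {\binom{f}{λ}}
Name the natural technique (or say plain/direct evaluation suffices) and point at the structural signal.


Technique: the binomial theorem — the summand is term λ of a binomial expansion in 5 and 2; the whole sum is a single power.


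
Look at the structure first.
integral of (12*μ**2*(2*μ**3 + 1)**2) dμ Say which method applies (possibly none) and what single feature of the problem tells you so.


Method: u-substitution — viewed as a product, the integrand is a composition evaluated at 2*μ**3 + 1 times (a constant multiple of) that inner expression's derivative, so u = 2*μ**3 + 1 makes it elementary. Brute-force expansion works too — the substitution sees the structure instead of grinding through terms.


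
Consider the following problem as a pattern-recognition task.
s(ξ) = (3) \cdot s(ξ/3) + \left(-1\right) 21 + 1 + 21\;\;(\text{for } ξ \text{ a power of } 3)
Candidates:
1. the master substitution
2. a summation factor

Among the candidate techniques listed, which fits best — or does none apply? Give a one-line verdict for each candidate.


Verdict: the master substitution — treat m = log base 3 of ξ as the new clock: one recursion step advances m by one while ξ scales by 3.
- the master substitution: a fit — the right tool for this form.
- a summation factor — a divided-index call is outside the fixed-shift first-order family a summation factor normalizes.


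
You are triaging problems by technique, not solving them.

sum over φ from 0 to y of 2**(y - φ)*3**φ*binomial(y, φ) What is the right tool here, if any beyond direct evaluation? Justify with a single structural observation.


Diagnosis: the binomial theorem — the summand is term φ of a binomial expansion in 3 and 2; the whole sum is a single power.


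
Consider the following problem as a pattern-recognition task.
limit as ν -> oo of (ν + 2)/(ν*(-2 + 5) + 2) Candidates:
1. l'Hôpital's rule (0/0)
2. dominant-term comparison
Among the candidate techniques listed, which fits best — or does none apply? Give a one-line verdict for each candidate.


Verdict: dominant-term comparison — growth-rate triage: the leading powers of ν decide the limit, everything else is noise.
- l'Hôpital's rule (0/0) — as a single quotient the expression runs to ∞/∞ at the limit point — an at-infinity form of the rule would apply, though the leading-growth comparison is the direct reading.
- dominant-term comparison — a fit — the right tool for this form.


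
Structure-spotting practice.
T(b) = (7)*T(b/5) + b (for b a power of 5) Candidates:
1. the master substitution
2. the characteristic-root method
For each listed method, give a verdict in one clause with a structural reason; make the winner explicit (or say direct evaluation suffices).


Technique: the master substitution — the index is divided (b/5), not shifted — substitute b = 5^m to straighten it into a shift recurrence.
- the master substitution: yes — fits the structure here.
- the characteristic-root method — a divided-index call is not the fixed-shift linear shape that characteristic roots solve.


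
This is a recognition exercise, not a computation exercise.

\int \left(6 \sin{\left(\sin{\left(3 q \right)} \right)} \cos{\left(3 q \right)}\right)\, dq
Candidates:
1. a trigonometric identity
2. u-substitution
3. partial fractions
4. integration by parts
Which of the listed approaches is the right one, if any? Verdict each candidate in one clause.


Verdict: u-substitution — the only nontrivial dependence routes through \sin{\left(3 q \right)}, whose derivative supplies the leftover factor up to a constant multiple — u = \sin{\left(3 q \right)} flattens it.
- a trigonometric identity: there is no trigonometric structure whose rewriting would simplify the integrand.
- u-substitution: a fit — the right tool for this form.
- partial fractions: the expression is not a ratio of polynomials that decomposes further.
- integration by parts: the integrand does not split as a nonconstant polynomial times an exp, sine, cosine of a linear argument, or logarithm — no polynomial-kernel parts product to differentiate one side of.


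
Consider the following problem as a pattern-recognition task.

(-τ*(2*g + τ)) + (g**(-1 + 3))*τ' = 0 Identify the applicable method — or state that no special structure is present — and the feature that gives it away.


Diagnosis: the homogeneous substitution — the slope is degree-zero homogeneous: the ratio substitution v = τ/g collapses it. A Bernoulli rewrite works here as the equation stands — the homogeneous substitution is the more immediate reading.


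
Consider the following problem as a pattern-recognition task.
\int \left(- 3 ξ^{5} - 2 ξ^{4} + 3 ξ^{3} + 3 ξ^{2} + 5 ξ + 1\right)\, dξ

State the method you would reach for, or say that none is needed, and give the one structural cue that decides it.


Diagnosis: no special technique — a term-by-term power-rule job in ξ; no substitution or rearrangement earns its keep here.


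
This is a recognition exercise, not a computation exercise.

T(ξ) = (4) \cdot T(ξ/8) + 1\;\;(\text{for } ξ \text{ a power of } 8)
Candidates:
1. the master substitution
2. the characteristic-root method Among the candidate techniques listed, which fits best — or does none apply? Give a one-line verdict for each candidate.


Diagnosis: the master substitution — the argument contracts 8-fold per step: reindex ξ exponentially and solve the linear recurrence in the new index.
- the master substitution: a fit — the right tool for this form.
- the characteristic-root method — the recursion divides its index rather than shifting it — outside the constant-shift family the root method covers.


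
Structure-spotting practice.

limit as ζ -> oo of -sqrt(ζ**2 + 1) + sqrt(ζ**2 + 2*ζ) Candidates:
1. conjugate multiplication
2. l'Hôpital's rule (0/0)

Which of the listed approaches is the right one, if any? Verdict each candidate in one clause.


Verdict: conjugate multiplication — this difference gives up after one conjugate multiplication — the radical structure cancels against its conjugate.
- conjugate multiplication — applies; the problem has the shape this method handles.
- l'Hôpital's rule (0/0): substitution produces ∞ − ∞ rather than a vanishing quotient; the rule needs a 0/0 ratio to act on.


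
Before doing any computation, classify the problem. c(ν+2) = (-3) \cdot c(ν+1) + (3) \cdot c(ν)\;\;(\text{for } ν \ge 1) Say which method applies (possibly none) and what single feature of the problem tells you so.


Diagnosis: the characteristic-root method — no index-dependence in the weights and nothing inhomogeneous: classic characteristic-equation setup.


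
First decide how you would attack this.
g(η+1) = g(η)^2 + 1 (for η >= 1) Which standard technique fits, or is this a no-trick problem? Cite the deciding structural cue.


Best approach: no special technique — a nonlinear dependence on earlier terms breaks linearity, and with it every superposition-based closed form.


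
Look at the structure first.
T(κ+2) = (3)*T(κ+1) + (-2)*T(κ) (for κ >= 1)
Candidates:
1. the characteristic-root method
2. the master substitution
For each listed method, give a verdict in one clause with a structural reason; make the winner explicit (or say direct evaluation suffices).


Method: the characteristic-root method — because shifting κ leaves the equation's coefficients unchanged, exponential trials reduce it to algebra.
- the characteristic-root method: applies; the problem has the shape this method handles.
- the master substitution — with no divided-index recursive call, reindexing by powers of a base buys nothing.


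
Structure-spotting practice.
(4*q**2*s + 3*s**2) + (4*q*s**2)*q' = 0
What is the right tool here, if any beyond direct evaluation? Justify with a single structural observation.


Technique: the exact-equation method — equality of cross partials is the green light — assemble the potential function term by term.


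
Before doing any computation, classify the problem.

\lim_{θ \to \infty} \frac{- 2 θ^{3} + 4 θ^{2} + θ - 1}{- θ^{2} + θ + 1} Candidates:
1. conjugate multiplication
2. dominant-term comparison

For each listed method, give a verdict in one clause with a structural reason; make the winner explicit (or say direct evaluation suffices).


Technique: dominant-term comparison — divide through by the highest power of θ; every lower-order term dies and the dominant terms decide the limit.
- conjugate multiplication — the conjugate move applies to radical differences, which this is not.
- dominant-term comparison — yes — fits the structure here.


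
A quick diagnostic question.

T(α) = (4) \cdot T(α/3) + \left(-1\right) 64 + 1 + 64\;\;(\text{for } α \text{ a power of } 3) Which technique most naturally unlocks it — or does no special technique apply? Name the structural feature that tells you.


Diagnosis: the master substitution — the argument shrinks by the factor 3, so measure the index on a logarithmic scale and the recursion becomes a shift.


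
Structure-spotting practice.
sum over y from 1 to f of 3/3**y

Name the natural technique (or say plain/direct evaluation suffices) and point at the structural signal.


Diagnosis: the geometric series formula — consecutive terms stand in a fixed index-free ratio — the geometric sum formula closes it.


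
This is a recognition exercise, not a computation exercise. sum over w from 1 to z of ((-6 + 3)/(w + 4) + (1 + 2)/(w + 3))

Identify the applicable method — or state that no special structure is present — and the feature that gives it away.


Best approach: telescoping — spot the paired structure — each term adds (1 + 2)/(w + 3) and subtracts its successor value, which the next term restores: the definition of a telescoping chain.


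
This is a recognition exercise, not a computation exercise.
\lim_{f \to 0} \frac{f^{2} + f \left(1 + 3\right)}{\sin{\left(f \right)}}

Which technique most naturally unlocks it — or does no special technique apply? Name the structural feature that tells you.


Method: l'Hôpital's rule (0/0) — substituting 0 gives 0 over 0; differentiate top and bottom once and re-evaluate. A local series expansion at the point resolves it as well; the rule is the packaged version of that step.


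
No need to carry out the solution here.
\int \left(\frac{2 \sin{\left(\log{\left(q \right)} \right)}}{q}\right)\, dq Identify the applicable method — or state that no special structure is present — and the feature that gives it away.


Diagnosis: u-substitution — collected, the integrand has one factor that is, up to a constant, the derivative of an inner expression the rest depends on — substitute for that inner expression.


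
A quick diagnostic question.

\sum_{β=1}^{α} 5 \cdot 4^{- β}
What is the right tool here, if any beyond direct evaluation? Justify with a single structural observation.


Method: the geometric series formula — consecutive terms stand in a fixed index-free ratio — the geometric sum formula closes it.


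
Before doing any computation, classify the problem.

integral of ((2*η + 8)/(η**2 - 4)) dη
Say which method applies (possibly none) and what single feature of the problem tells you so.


Diagnosis: partial fractions — the bottom, η**2 - 4, comes apart into simple factors, and a proper rational function over split factors decomposes.


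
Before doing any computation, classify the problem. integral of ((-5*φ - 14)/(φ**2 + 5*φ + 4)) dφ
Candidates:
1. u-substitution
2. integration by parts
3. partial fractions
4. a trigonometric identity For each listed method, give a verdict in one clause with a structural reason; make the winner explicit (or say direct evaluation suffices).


Best approach: partial fractions — once φ**2 + 5*φ + 4 is factored, each root contributes a simple-fraction term; integrate them one at a time.
- u-substitution: no subexpression of the integrand pairs with its own derivative as a factor — individual terms may offer their own substitutions, but any change of variable covering the whole integral would have to be constructed from outside the expression.
- integration by parts: there is no nonconstant-polynomial-times-kernel split with an exp, sine, cosine (degree-1 argument), or logarithm partner.
- partial fractions — applies; the problem has the shape this method handles.
- a trigonometric identity — with no trigonometric functions present, identity rewriting has no target.


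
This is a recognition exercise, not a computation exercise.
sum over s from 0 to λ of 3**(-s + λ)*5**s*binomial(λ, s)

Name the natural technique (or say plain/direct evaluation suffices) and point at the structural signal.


Verdict: the binomial theorem — the binomial coefficients weight matched powers of 5 and 3, which is exactly the expansion of a binomial power.


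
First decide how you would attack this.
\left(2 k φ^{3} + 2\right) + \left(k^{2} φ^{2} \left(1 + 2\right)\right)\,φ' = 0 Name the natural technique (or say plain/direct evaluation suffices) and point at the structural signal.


Verdict: the exact-equation method — equality of cross partials is the green light — assemble the potential function term by term.


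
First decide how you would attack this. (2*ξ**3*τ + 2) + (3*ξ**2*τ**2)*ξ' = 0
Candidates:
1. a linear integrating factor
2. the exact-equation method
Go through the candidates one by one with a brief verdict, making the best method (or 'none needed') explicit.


Method: the exact-equation method — checking ∂/∂ξ of 2*ξ**3*τ + 2 against ∂/∂τ of 3*ξ**2*τ**2: they match — the equation is exact as it stands.
- a linear integrating factor: a nonlinear term in the unknown puts this outside the integrating-factor template.
- the exact-equation method — yes — fits the structure here.


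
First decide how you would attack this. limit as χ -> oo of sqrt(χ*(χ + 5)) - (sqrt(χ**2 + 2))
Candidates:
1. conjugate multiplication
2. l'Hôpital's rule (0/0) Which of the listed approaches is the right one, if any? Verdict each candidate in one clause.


Method: conjugate multiplication — neither sqrt(χ*(χ + 5)) nor sqrt(χ**2 + 2) converges alone, so rewrite their difference as a conjugate-rationalized quotient first.
- conjugate multiplication — a fit — the right tool for this form.
- l'Hôpital's rule (0/0) — substitution produces ∞ − ∞ rather than a vanishing quotient; the rule needs a 0/0 ratio to act on.


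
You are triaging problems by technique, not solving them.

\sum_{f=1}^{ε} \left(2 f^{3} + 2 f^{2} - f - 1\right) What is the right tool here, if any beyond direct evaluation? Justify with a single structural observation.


Verdict: no special technique — nothing telescopes and nothing is geometric; polynomial terms in f sum term by term.


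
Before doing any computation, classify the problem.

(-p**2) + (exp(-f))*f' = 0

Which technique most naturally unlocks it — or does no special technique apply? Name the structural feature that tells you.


Technique: separation of variables — one side of the product carries the independent variable, the other the unknown — the textbook separation shape. An exactness check succeeds on this form as well — separation and the potential function arrive at the same answer, separation more directly.


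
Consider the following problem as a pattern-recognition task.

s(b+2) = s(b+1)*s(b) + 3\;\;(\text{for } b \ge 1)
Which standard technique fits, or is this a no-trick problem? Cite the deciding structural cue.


Method: no special technique — the recurrence is nonlinear in the sequence values; study it directly, no linear machinery applies.


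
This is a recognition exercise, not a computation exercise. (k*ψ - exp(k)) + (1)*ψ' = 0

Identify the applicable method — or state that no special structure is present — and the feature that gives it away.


Best approach: a linear integrating factor — linear in the unknown with genuine forcing: multiply through by the exponential of the integrated coefficient and the left side closes into one derivative.


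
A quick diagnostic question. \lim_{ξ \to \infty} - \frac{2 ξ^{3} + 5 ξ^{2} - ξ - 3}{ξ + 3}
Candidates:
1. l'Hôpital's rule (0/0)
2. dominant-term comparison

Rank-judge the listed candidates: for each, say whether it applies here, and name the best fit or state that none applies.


Technique: dominant-term comparison — as ξ grows, only the highest-degree terms matter — compare leading terms and read the limit off.
- l'Hôpital's rule (0/0) — viewed as a single quotient this runs to ∞/∞, not the 0/0 clash this candidate addresses; an at-infinity variant of the rule would resolve it, but comparing leading growth reads the answer without differentiating.
- dominant-term comparison: applies; the problem has the shape this method handles.


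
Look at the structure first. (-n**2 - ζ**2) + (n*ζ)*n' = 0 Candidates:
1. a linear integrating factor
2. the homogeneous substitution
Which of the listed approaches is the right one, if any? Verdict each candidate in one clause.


Best approach: the homogeneous substitution — the slope's numerator and denominator have matching total degree, so it depends only on n/ζ and the ratio substitution collapses it. This doubles as a Bernoulli equation in the unknown as written; the homogeneous route needs no setup at all.
- a linear integrating factor: a nonlinear term in the unknown puts this outside the integrating-factor template.
- the homogeneous substitution — applies; the problem has the shape this method handles.


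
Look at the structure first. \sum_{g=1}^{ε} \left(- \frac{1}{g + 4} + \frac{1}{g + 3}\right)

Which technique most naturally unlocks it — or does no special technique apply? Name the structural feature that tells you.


Verdict: telescoping — spot the paired structure — each term adds \frac{1}{g + 3} and subtracts its successor value, which the next term restores: the definition of a telescoping chain.


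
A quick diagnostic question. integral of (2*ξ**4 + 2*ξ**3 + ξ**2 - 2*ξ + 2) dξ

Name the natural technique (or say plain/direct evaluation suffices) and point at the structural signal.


Method: no special technique — every term is a constant multiple of a power of ξ; term-wise power-rule integration needs no preliminary transformation.


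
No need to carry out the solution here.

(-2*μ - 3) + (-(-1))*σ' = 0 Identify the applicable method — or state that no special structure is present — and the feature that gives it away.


Diagnosis: no special technique — the slope is a function of μ alone, so integrate both sides directly.


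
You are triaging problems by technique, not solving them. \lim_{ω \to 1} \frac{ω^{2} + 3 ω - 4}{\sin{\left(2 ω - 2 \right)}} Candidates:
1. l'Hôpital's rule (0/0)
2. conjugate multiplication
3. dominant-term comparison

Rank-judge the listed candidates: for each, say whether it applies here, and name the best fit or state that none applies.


Verdict: l'Hôpital's rule (0/0) — the 0/0 form at 1 is the signature situation for l'Hôpital's rule. A first-order expansion at the point is an equally standard path; the rule packages it.
- l'Hôpital's rule (0/0): yes — fits the structure here.
- conjugate multiplication: the conjugate move applies to radical differences, which this is not.
- dominant-term comparison — no ranking of term growth rates resolves the limit here.


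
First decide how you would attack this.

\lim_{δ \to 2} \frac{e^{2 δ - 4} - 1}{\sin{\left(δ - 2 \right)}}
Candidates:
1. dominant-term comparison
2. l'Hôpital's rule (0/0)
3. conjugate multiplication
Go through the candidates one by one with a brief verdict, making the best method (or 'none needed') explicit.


Best approach: l'Hôpital's rule (0/0) — plug in 2: top and bottom both hit zero, so differentiate each and retry. Known elementary limits would finish this too — the rule just bypasses the case analysis.
- dominant-term comparison: this is not a rational comparison of growth rates at infinity.
- l'Hôpital's rule (0/0) — a fit — the right tool for this form.
- conjugate multiplication: there are no radicals in tension whose conjugate would simplify matters.


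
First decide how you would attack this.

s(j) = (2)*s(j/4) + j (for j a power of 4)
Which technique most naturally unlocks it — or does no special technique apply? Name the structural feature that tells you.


Technique: the master substitution — recursion at j/4 is multiplicative in the index; logarithmic reindexing via j = 4^m linearizes it.


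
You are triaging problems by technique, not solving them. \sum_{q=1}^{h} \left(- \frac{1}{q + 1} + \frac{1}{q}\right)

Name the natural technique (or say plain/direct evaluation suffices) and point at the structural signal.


Diagnosis: telescoping — the piece each term subtracts is \frac{1}{q} advanced by one index, and it reappears with a plus sign leading the following term — the sum collapses to its boundary terms.


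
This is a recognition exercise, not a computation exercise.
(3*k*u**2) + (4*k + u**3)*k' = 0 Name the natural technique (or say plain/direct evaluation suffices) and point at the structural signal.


Diagnosis: the exact-equation method — because the two cross partials coincide, the form is conservative as written — recover its potential in (u, k).


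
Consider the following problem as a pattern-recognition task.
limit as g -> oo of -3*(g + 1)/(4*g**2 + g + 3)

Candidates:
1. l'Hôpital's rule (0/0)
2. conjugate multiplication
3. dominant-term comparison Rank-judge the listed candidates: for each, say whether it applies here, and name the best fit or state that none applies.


Verdict: dominant-term comparison — as g grows, only the highest-degree terms matter — compare leading terms and read the limit off.
- l'Hôpital's rule (0/0): viewed as a single quotient this runs to ∞/∞, not the 0/0 clash this candidate addresses; an at-infinity variant of the rule would resolve it, but comparing leading growth reads the answer without differentiating.
- conjugate multiplication — no divergent radical difference is present for a conjugate pair to cancel.
- dominant-term comparison: yes, a natural case for it.


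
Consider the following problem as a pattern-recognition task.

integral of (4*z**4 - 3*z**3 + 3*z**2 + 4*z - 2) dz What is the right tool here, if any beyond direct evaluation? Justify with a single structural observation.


Method: no special technique — the integrand is a sum of constant multiples of powers of z — integrate term by term.


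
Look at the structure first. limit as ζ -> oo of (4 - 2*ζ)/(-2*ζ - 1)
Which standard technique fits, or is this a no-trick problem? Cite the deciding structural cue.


Diagnosis: dominant-term comparison — growth-rate triage: the leading powers of ζ decide the limit, everything else is noise. l'Hôpital's at-infinity variant applies to the expression viewed as a single quotient; the leading-term comparison is the direct route.


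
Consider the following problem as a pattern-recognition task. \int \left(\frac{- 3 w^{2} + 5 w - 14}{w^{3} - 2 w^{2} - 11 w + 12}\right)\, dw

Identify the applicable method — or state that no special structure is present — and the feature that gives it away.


Technique: partial fractions — the factorization of w^{3} - 2 w^{2} - 11 w + 12 is the whole battle; after it, each term is a table integral.


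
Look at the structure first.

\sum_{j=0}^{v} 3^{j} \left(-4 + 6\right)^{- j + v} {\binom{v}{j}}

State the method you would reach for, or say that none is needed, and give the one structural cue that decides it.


Verdict: the binomial theorem — the binomial coefficients weight matched powers of 3 and (-4 + 6), which is exactly the expansion of a binomial power.


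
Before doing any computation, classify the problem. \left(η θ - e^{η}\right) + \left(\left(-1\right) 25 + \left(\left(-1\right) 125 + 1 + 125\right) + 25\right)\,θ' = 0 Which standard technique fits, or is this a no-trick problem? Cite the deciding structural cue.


Technique: a linear integrating factor — linear in the unknown with genuine forcing: multiply through by the exponential of the integrated coefficient and the left side closes into one derivative.


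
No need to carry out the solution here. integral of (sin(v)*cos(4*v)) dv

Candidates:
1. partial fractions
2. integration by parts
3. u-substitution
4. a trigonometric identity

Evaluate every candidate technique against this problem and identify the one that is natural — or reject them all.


Verdict: a trigonometric identity — the identity turns sin(v)*cos(4*v) into two lone cosines/sines, each trivially integrable.
- partial fractions: there is no rational-function structure to decompose.
- integration by parts — not the natural route: no polynomial-kernel product appears — a recursive parts reduction of the trigonometric product exists, but the identity rewrite is direct.
- u-substitution: no subexpression of the integrand pairs with its own derivative as a factor — individual terms may offer their own substitutions, but any change of variable covering the whole integral would have to be constructed from outside the expression.
- a trigonometric identity: yes, a natural case for it.


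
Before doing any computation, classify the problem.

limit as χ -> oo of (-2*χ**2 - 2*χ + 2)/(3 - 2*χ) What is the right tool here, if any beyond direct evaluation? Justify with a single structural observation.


Method: dominant-term comparison — as χ grows, only the highest-degree terms matter — compare leading terms and read the limit off. Viewed as a single quotient this is an ∞/∞ form — an at-infinity application of l'Hôpital's rule would also resolve it; comparing leading growth reads the answer without differentiating.


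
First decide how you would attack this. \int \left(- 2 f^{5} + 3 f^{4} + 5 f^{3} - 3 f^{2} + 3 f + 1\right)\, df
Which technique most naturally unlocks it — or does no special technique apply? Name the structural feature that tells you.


Diagnosis: no special technique — the integrand is a sum of constant multiples of powers of f — integrate term by term.


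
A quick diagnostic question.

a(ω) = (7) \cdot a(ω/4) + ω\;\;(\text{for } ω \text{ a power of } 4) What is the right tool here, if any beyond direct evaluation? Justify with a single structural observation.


Technique: the master substitution — treat m = log base 4 of ω as the new clock: one recursion step advances m by one while ω scales by 4.


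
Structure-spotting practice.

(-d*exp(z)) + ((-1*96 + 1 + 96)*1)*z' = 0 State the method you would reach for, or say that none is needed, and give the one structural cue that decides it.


Best approach: separation of variables — all dependence on the two variables factors apart, the defining separable shape.


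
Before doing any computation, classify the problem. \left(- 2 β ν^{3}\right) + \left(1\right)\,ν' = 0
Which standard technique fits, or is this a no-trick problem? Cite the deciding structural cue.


Technique: separation of variables — separating collects all ν-dependence with the derivative and leaves all β-dependence opposite: variables separate.


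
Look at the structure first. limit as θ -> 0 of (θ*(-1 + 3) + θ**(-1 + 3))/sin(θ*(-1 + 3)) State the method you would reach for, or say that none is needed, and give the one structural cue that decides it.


Diagnosis: l'Hôpital's rule (0/0) — both numerator and denominator vanish at 0: the genuine 0/0 indeterminate that l'Hôpital exists for. The standard small-argument limits would also carry it; the rule is the systematic route.


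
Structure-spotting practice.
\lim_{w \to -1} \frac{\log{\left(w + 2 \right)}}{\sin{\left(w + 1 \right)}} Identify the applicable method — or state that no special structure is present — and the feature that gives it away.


Diagnosis: l'Hôpital's rule (0/0) — the 0/0 form at -1 is the signature situation for l'Hôpital's rule. A local series expansion at the point resolves it as well; the rule is the packaged version of that step.


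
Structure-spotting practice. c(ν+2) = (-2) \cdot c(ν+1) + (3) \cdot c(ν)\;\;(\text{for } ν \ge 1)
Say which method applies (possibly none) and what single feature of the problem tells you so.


Best approach: the characteristic-root method — try a geometric ansatz r^ν: constant coefficients turn the recurrence into one polynomial equation in r.


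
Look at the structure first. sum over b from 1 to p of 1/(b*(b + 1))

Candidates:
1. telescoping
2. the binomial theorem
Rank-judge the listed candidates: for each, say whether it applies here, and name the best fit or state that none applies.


Diagnosis: telescoping — 1/(b*(b + 1)) is a collapsed telescope: expand it into simple fractions to see the cancellation.
- telescoping — applies; the problem has the shape this method handles.
- the binomial theorem — the terms lack the binomial-coefficient-weighted complementary-power pattern of an expansion.


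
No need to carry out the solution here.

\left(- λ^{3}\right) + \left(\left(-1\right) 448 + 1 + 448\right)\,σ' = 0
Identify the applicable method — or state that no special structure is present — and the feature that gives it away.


Method: no special technique — with σ absent the equation is not coupled at all: direct integration in λ.


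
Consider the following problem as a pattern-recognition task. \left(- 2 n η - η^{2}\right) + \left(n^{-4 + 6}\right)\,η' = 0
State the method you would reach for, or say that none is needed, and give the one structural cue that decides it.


Method: the homogeneous substitution — the slope's numerator and denominator have matching total degree, so it depends only on η/n and the ratio substitution collapses it. A Bernoulli substitution is a fair alternative on this equation directly; the homogeneous reading takes it as given.


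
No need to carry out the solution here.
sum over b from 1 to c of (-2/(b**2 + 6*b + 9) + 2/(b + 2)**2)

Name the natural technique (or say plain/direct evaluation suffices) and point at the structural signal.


Verdict: telescoping — a difference of consecutive values of one function (2/(b + 2)**2 at one index and the next) — telescoping by construction.


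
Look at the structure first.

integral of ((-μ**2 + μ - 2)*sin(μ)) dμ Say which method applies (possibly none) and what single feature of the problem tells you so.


Method: integration by parts — -μ**2 + μ - 2 dies after finitely many derivatives while sin(μ) cycles under integration — the tabular/parts setup.


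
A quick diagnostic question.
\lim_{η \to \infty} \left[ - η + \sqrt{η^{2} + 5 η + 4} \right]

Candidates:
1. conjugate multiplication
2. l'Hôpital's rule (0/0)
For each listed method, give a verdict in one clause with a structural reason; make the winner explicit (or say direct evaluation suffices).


Verdict: conjugate multiplication — divergence minus divergence hides a finite answer — expose it by pairing \sqrt{η^{2} + 5 η + 4} - η with its conjugate.
- conjugate multiplication: yes, a natural case for it.
- l'Hôpital's rule (0/0) — no quotient structure at all: the clash is ∞ minus ∞, which rationalizing converts into a tractable ratio.
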